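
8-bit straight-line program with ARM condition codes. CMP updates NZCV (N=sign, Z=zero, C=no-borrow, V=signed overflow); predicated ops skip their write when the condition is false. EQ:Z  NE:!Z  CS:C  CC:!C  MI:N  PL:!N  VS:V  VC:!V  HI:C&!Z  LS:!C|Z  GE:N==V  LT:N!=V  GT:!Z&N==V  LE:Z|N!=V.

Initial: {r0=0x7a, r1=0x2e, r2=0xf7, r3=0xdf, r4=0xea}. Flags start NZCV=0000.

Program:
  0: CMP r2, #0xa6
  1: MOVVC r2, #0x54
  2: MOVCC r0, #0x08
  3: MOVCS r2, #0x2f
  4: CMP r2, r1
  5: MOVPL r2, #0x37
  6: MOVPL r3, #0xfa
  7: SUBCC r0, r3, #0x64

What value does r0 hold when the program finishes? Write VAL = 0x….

0: ✓ CMP  NZCV=0010
1: ✓ MOVVC  r2←0x54
2: · MOVCC
3: ✓ MOVCS  r2←0x2f
4: ✓ CMP  NZCV=0010
5: ✓ MOVPL  r2←0x37
6: ✓ MOVPL  r3←0xfa
7: · SUBCC

VAL = 0x7a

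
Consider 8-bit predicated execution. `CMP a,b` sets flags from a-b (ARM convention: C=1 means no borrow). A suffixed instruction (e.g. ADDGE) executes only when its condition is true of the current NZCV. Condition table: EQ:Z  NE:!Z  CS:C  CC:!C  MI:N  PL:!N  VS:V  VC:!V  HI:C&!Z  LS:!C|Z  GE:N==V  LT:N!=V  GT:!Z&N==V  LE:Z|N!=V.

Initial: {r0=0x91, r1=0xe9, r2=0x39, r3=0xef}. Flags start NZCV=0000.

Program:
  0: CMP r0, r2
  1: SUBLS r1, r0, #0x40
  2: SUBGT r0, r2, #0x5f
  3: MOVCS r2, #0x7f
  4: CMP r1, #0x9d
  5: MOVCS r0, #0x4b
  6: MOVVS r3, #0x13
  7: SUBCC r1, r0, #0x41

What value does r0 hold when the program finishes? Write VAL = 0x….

VAL = 0x4b

0: ✓ CMP  NZCV=0011
1: · SUBLS
2: · SUBGT
3: ✓ MOVCS  r2←0x7f
4: ✓ CMP  NZCV=0010
5: ✓ MOVCS  r0←0x4b
6: · MOVVS
7: · SUBCC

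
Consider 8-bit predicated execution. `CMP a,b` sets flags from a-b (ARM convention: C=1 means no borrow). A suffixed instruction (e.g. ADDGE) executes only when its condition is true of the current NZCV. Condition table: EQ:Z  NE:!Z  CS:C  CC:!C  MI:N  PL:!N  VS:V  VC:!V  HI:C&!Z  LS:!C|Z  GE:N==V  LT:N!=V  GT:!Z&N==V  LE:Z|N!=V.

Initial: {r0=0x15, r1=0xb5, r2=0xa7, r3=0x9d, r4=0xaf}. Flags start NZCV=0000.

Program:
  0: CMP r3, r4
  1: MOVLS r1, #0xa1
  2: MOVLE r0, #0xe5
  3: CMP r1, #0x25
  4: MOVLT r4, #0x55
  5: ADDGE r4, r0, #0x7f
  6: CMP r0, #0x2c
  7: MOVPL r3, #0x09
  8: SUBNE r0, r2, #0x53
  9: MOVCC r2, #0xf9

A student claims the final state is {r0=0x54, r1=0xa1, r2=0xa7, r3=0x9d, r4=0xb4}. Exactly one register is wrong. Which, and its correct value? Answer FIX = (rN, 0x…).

FIX = (r4, 0x55)

0: ✓ CMP  NZCV=1000
1: ✓ MOVLS  r1←0xa1
2: ✓ MOVLE  r0←0xe5
3: ✓ CMP  NZCV=0011
4: ✓ MOVLT  r4←0x55
5: · ADDGE
6: ✓ CMP  NZCV=1010
7: · MOVPL
8: ✓ SUBNE  r0←0x54
9: · MOVCC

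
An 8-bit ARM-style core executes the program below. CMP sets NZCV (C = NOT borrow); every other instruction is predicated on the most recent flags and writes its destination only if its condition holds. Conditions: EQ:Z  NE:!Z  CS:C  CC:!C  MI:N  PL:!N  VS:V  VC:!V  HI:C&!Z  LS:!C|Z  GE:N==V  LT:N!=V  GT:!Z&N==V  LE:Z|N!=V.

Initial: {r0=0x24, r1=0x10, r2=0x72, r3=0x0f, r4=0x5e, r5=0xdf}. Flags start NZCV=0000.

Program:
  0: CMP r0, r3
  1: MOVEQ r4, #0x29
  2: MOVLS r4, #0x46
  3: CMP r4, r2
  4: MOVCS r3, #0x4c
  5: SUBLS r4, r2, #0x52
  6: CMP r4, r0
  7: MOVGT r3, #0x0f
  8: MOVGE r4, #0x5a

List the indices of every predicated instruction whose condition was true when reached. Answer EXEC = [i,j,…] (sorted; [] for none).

[0] flags=0010 → (cmp)
[1] flags=0010 EQ?F → skip
[2] flags=0010 LS?F → skip
[3] flags=1000 → (cmp)
[4] flags=1000 CS?F → skip
[5] flags=1000 LS?T → r4=0x20
[6] flags=1000 → (cmp)
[7] flags=1000 GT?F → skip
[8] flags=1000 GE?F → skip

EXEC = [5]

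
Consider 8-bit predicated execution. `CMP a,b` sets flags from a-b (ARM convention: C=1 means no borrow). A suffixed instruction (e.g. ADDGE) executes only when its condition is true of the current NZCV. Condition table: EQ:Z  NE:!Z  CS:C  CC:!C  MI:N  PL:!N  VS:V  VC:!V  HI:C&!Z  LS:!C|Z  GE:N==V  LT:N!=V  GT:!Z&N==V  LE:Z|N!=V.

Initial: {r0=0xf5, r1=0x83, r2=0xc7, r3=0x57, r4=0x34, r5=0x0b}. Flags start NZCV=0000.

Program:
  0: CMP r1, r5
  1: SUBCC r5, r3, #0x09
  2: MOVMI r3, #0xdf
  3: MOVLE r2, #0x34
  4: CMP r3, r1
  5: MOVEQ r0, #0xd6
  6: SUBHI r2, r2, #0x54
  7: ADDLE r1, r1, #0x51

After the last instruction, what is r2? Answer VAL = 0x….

VAL = 0x34

[0] flags=0011 → (cmp)
[1] flags=0011 CC?F → skip
[2] flags=0011 MI?F → skip
[3] flags=0011 LE?T → r2=0x34
[4] flags=1001 → (cmp)
[5] flags=1001 EQ?F → skip
[6] flags=1001 HI?F → skip
[7] flags=1001 LE?F → skip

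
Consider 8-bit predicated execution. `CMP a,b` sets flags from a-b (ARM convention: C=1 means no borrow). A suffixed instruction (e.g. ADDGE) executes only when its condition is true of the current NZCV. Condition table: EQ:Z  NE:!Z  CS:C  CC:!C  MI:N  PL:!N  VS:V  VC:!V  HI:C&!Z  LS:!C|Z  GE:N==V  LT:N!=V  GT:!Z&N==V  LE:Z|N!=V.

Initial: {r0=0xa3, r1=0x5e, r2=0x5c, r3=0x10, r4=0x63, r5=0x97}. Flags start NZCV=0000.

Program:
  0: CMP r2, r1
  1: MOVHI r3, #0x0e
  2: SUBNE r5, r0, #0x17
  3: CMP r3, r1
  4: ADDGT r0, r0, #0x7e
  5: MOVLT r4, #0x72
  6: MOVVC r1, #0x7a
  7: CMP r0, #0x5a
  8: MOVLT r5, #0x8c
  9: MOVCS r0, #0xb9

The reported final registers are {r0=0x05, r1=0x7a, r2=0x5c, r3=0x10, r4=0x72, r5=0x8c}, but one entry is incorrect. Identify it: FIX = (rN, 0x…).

FIX = (r0, 0xb9)

0: ✓ CMP  NZCV=1000
1: · MOVHI
2: ✓ SUBNE  r5←0x8c
3: ✓ CMP  NZCV=1000
4: · ADDGT
5: ✓ MOVLT  r4←0x72
6: ✓ MOVVC  r1←0x7a
7: ✓ CMP  NZCV=0011
8: ✓ MOVLT  r5←0x8c
9: ✓ MOVCS  r0←0xb9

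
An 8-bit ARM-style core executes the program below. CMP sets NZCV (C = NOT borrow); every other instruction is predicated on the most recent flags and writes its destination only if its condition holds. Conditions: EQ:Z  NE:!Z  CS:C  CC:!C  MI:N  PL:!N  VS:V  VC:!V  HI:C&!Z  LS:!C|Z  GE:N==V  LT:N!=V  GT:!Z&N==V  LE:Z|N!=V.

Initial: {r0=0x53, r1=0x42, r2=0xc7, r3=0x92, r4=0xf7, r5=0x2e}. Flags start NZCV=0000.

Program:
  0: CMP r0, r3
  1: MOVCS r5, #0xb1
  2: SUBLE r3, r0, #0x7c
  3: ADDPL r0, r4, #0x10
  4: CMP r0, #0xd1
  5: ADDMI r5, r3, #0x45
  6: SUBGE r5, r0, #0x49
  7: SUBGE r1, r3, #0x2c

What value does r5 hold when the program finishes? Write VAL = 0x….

VAL = 0x0a

0: ✓ CMP  NZCV=1001
1: · MOVCS
2: · SUBLE
3: · ADDPL
4: ✓ CMP  NZCV=1001
5: ✓ ADDMI  r5←0xd7
6: ✓ SUBGE  r5←0x0a
7: ✓ SUBGE  r1←0x66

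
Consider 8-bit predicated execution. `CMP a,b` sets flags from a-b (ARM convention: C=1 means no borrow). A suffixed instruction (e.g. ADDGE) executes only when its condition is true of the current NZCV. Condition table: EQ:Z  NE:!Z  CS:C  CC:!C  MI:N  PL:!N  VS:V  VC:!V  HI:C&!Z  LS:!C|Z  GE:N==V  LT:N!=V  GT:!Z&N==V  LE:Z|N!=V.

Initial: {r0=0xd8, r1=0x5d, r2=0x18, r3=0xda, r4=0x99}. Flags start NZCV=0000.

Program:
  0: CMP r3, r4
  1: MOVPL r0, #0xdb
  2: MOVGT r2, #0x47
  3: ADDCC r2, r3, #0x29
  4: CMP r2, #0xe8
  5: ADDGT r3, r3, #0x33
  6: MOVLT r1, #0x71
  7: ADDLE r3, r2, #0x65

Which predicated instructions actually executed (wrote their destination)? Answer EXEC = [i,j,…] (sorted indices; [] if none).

EXEC = [1,2,5]

0: ✓ CMP  NZCV=0010
1: ✓ MOVPL  r0←0xdb
2: ✓ MOVGT  r2←0x47
3: · ADDCC
4: ✓ CMP  NZCV=0000
5: ✓ ADDGT  r3←0x0d
6: · MOVLT
7: · ADDLE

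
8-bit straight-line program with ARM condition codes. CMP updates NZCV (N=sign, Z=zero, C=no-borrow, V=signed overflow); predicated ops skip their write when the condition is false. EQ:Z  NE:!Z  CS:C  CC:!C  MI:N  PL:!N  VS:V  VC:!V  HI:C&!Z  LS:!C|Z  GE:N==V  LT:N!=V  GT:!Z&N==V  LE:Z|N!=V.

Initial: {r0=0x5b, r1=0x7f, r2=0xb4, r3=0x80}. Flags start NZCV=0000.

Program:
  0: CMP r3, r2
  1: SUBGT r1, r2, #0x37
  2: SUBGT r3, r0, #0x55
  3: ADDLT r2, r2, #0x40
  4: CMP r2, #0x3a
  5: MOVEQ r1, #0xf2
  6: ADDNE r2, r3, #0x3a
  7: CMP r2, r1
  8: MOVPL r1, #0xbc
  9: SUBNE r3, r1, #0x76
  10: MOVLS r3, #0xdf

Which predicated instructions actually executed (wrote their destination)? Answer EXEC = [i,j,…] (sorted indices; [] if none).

0: ✓ CMP  NZCV=1000
1: · SUBGT
2: · SUBGT
3: ✓ ADDLT  r2←0xf4
4: ✓ CMP  NZCV=1010
5: · MOVEQ
6: ✓ ADDNE  r2←0xba
7: ✓ CMP  NZCV=0011
8: ✓ MOVPL  r1←0xbc
9: ✓ SUBNE  r3←0x46
10: · MOVLS

EXEC = [3,6,8,9]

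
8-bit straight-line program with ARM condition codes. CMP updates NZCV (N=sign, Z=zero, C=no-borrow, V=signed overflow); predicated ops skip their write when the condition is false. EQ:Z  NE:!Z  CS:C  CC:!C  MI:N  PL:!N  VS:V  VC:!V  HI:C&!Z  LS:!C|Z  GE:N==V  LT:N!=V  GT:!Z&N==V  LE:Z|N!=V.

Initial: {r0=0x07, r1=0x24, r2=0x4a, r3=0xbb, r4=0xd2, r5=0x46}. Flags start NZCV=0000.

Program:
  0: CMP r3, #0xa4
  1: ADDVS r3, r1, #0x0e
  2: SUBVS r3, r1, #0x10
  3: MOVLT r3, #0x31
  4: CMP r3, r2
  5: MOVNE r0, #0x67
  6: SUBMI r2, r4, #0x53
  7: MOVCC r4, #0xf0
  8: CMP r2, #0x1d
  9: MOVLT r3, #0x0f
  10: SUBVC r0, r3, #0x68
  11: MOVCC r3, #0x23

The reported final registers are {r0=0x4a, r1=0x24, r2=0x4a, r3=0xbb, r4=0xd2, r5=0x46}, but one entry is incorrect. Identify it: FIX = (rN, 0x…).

FIX = (r0, 0x53)

0: ✓ CMP  NZCV=0010
1: · ADDVS
2: · SUBVS
3: · MOVLT
4: ✓ CMP  NZCV=0011
5: ✓ MOVNE  r0←0x67
6: · SUBMI
7: · MOVCC
8: ✓ CMP  NZCV=0010
9: · MOVLT
10: ✓ SUBVC  r0←0x53
11: · MOVCC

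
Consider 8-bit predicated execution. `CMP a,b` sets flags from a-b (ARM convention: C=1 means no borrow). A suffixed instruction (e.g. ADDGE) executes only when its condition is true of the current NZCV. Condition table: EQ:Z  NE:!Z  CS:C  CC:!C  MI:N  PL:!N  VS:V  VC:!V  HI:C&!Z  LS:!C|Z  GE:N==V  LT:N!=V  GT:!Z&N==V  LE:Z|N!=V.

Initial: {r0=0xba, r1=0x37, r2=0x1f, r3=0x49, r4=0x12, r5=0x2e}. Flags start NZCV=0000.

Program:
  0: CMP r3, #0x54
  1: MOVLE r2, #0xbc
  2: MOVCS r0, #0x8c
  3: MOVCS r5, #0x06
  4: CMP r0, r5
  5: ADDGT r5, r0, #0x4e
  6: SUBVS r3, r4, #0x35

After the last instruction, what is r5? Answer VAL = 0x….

0: ✓ CMP  NZCV=1000
1: ✓ MOVLE  r2←0xbc
2: · MOVCS
3: · MOVCS
4: ✓ CMP  NZCV=1010
5: · ADDGT
6: · SUBVS

VAL = 0x2e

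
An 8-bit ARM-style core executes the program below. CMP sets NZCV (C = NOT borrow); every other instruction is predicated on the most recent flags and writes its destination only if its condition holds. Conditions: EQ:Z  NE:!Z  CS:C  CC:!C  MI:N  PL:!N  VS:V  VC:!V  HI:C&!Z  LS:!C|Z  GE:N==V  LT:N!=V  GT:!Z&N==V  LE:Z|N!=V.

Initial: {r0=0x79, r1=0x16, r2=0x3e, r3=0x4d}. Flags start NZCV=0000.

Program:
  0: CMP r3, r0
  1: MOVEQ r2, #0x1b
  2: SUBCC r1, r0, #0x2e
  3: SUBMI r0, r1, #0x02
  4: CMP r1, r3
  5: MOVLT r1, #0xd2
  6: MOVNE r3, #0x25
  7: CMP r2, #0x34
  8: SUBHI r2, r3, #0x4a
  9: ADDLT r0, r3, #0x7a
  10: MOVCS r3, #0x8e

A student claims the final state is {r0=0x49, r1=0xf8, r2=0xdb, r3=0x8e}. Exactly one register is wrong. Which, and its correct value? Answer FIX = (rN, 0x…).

FIX = (r1, 0xd2)

[0] flags=1000 → (cmp)
[1] flags=1000 EQ?F → skip
[2] flags=1000 CC?T → r1=0x4b
[3] flags=1000 MI?T → r0=0x49
[4] flags=1000 → (cmp)
[5] flags=1000 LT?T → r1=0xd2
[6] flags=1000 NE?T → r3=0x25
[7] flags=0010 → (cmp)
[8] flags=0010 HI?T → r2=0xdb
[9] flags=0010 LT?F → skip
[10] flags=0010 CS?T → r3=0x8e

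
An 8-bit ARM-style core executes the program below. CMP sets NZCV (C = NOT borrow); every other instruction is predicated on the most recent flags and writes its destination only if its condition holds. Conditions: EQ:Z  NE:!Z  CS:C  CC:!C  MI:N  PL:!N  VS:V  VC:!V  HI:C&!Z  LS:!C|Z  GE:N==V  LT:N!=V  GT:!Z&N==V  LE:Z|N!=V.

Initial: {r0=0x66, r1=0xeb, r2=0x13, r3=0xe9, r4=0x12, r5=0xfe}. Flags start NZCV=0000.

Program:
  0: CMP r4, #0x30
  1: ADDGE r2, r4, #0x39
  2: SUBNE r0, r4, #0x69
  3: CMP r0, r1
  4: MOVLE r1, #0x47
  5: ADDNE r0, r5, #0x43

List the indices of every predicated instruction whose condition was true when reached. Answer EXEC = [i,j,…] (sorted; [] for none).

EXEC = [2,4,5]

[0] flags=1000 → (cmp)
[1] flags=1000 GE?F → skip
[2] flags=1000 NE?T → r0=0xa9
[3] flags=1000 → (cmp)
[4] flags=1000 LE?T → r1=0x47
[5] flags=1000 NE?T → r0=0x41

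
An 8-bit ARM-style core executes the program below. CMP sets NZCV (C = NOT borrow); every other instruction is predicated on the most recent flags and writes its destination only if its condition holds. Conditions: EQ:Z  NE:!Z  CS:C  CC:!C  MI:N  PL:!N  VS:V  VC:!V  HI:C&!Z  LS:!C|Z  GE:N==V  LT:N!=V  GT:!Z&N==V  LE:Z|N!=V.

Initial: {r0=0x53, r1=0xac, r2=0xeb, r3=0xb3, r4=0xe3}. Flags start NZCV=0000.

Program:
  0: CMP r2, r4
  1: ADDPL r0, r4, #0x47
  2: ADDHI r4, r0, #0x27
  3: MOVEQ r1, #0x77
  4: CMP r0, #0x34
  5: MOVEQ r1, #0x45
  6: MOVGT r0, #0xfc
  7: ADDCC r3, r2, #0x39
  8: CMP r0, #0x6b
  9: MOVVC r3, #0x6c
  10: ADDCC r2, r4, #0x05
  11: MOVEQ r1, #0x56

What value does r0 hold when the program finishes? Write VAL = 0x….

VAL = 0x2a

0: ✓ CMP  NZCV=0010
1: ✓ ADDPL  r0←0x2a
2: ✓ ADDHI  r4←0x51
3: · MOVEQ
4: ✓ CMP  NZCV=1000
5: · MOVEQ
6: · MOVGT
7: ✓ ADDCC  r3←0x24
8: ✓ CMP  NZCV=1000
9: ✓ MOVVC  r3←0x6c
10: ✓ ADDCC  r2←0x56
11: · MOVEQ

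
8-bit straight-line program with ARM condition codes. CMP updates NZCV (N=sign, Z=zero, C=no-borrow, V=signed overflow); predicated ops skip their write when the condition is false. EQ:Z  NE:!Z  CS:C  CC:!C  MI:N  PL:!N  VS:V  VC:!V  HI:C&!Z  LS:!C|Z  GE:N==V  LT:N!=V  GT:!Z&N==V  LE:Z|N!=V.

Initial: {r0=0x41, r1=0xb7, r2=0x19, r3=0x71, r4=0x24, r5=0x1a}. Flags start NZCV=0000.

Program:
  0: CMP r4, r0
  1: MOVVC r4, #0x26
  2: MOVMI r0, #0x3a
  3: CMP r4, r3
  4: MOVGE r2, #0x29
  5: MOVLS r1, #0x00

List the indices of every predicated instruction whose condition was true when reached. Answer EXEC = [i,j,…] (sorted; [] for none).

0: ✓ CMP  NZCV=1000
1: ✓ MOVVC  r4←0x26
2: ✓ MOVMI  r0←0x3a
3: ✓ CMP  NZCV=1000
4: · MOVGE
5: ✓ MOVLS  r1←0x00

EXEC = [1,2,5]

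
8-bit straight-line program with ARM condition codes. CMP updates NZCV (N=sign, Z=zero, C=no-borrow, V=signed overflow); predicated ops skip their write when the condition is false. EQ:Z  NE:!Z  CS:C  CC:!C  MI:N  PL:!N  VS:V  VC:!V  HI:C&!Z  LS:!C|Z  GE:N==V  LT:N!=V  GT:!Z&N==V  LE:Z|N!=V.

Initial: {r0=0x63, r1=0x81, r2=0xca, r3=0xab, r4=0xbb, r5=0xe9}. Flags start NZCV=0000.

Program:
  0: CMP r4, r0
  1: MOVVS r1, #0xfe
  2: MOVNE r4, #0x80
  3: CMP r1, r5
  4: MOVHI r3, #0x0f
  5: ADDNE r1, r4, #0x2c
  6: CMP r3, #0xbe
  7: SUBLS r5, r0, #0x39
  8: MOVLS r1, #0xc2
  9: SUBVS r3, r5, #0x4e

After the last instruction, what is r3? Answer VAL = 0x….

VAL = 0x0f

0: ✓ CMP  NZCV=0011
1: ✓ MOVVS  r1←0xfe
2: ✓ MOVNE  r4←0x80
3: ✓ CMP  NZCV=0010
4: ✓ MOVHI  r3←0x0f
5: ✓ ADDNE  r1←0xac
6: ✓ CMP  NZCV=0000
7: ✓ SUBLS  r5←0x2a
8: ✓ MOVLS  r1←0xc2
9: · SUBVS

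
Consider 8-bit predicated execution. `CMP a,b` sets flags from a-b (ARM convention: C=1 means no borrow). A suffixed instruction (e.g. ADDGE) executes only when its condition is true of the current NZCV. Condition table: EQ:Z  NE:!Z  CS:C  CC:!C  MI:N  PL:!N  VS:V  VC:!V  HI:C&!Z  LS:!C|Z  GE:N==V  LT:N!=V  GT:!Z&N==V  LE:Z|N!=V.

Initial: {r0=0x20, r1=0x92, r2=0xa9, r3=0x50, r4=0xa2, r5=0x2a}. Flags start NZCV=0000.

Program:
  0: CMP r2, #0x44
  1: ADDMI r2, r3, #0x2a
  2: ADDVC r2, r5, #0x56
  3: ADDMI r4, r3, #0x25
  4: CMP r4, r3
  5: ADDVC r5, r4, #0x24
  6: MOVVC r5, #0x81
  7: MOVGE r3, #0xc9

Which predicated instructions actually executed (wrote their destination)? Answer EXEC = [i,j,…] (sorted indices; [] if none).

[0] flags=0011 → (cmp)
[1] flags=0011 MI?F → skip
[2] flags=0011 VC?F → skip
[3] flags=0011 MI?F → skip
[4] flags=0011 → (cmp)
[5] flags=0011 VC?F → skip
[6] flags=0011 VC?F → skip
[7] flags=0011 GE?F → skip

EXEC = []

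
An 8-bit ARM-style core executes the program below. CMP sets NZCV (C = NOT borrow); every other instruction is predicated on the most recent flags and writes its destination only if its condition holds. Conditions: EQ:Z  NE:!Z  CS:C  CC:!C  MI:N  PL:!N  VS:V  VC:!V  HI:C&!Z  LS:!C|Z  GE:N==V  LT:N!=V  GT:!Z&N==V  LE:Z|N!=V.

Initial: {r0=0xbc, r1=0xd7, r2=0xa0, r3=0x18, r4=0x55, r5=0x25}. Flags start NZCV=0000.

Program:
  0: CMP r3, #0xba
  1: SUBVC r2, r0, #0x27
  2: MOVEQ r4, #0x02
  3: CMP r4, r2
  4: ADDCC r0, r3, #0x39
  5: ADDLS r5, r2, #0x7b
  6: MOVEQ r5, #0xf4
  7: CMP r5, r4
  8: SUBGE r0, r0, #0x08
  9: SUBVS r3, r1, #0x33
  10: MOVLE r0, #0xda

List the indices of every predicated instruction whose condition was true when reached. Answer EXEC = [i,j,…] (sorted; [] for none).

[0] flags=0000 → (cmp)
[1] flags=0000 VC?T → r2=0x95
[2] flags=0000 EQ?F → skip
[3] flags=1001 → (cmp)
[4] flags=1001 CC?T → r0=0x51
[5] flags=1001 LS?T → r5=0x10
[6] flags=1001 EQ?F → skip
[7] flags=1000 → (cmp)
[8] flags=1000 GE?F → skip
[9] flags=1000 VS?F → skip
[10] flags=1000 LE?T → r0=0xda

EXEC = [1,4,5,10]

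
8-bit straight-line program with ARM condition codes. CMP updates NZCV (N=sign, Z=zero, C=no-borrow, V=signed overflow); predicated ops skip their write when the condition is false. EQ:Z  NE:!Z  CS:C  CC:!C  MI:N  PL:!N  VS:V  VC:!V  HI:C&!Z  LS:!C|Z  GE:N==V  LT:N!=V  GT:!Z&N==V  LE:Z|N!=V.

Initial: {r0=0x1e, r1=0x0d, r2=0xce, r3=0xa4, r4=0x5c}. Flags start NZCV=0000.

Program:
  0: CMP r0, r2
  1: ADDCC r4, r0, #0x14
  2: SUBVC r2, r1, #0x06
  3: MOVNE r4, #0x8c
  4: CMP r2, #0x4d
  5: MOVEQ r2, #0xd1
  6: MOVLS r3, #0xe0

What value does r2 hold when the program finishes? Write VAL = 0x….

VAL = 0x07

[0] flags=0000 → (cmp)
[1] flags=0000 CC?T → r4=0x32
[2] flags=0000 VC?T → r2=0x07
[3] flags=0000 NE?T → r4=0x8c
[4] flags=1000 → (cmp)
[5] flags=1000 EQ?F → skip
[6] flags=1000 LS?T → r3=0xe0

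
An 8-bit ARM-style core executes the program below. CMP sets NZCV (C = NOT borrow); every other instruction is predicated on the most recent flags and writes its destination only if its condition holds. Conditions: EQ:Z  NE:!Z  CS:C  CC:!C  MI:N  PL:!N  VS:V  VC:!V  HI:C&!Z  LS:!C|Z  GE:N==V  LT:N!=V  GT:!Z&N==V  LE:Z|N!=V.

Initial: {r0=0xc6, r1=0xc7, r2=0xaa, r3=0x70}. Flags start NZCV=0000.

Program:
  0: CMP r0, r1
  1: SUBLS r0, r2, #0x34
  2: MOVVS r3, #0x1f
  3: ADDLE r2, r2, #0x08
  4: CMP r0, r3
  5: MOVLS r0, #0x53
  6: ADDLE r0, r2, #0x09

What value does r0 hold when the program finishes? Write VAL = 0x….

VAL = 0x76

0: ✓ CMP  NZCV=1000
1: ✓ SUBLS  r0←0x76
2: · MOVVS
3: ✓ ADDLE  r2←0xb2
4: ✓ CMP  NZCV=0010
5: · MOVLS
6: · ADDLE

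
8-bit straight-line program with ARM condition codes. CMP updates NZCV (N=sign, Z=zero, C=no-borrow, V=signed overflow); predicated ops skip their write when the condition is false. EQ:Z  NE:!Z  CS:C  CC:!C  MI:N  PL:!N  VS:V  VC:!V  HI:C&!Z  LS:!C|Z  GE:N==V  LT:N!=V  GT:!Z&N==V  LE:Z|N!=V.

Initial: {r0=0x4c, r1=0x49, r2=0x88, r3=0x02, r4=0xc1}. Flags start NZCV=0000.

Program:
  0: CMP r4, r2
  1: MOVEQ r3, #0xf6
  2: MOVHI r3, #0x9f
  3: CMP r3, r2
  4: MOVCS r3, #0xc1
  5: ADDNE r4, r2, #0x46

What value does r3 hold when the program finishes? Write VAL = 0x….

[0] flags=0010 → (cmp)
[1] flags=0010 EQ?F → skip
[2] flags=0010 HI?T → r3=0x9f
[3] flags=0010 → (cmp)
[4] flags=0010 CS?T → r3=0xc1
[5] flags=0010 NE?T → r4=0xce

VAL = 0xc1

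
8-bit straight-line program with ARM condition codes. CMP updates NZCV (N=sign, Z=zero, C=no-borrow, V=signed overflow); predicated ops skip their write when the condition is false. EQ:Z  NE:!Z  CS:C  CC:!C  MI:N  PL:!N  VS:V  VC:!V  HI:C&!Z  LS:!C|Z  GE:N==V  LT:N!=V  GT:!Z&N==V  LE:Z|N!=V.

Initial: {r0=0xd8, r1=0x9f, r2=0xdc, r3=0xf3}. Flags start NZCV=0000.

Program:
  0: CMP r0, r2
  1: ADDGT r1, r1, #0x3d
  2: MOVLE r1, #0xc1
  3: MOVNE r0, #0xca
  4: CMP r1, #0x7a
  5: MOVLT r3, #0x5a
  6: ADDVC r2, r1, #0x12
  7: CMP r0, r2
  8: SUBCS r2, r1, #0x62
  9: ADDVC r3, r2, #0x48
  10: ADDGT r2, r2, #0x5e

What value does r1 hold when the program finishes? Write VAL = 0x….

VAL = 0xc1

0: ✓ CMP  NZCV=1000
1: · ADDGT
2: ✓ MOVLE  r1←0xc1
3: ✓ MOVNE  r0←0xca
4: ✓ CMP  NZCV=0011
5: ✓ MOVLT  r3←0x5a
6: · ADDVC
7: ✓ CMP  NZCV=1000
8: · SUBCS
9: ✓ ADDVC  r3←0x24
10: · ADDGT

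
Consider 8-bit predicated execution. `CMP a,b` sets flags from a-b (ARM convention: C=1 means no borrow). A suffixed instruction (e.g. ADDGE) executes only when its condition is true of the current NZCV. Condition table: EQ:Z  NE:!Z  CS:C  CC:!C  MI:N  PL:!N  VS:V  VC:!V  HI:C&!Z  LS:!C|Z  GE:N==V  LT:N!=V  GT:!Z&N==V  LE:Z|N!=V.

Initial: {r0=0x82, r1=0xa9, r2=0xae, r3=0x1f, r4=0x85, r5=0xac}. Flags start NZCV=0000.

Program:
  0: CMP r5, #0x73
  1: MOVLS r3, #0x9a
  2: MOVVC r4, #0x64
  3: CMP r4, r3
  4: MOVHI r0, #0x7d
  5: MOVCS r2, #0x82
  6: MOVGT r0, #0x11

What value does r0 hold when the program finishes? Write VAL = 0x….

0: ✓ CMP  NZCV=0011
1: · MOVLS
2: · MOVVC
3: ✓ CMP  NZCV=0011
4: ✓ MOVHI  r0←0x7d
5: ✓ MOVCS  r2←0x82
6: · MOVGT

VAL = 0x7d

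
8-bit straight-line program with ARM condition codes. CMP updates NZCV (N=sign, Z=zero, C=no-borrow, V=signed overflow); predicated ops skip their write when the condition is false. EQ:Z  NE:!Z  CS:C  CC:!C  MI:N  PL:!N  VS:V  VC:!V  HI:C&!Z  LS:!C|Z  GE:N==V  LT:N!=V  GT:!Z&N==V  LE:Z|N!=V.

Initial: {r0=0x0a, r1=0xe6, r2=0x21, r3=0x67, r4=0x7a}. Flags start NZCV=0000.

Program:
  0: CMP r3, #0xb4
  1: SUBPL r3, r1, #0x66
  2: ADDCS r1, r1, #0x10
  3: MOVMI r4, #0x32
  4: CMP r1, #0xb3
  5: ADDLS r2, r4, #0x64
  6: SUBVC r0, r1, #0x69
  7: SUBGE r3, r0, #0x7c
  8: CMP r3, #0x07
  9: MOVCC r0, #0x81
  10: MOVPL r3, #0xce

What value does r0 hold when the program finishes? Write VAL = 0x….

VAL = 0x81

0: ✓ CMP  NZCV=1001
1: · SUBPL
2: · ADDCS
3: ✓ MOVMI  r4←0x32
4: ✓ CMP  NZCV=0010
5: · ADDLS
6: ✓ SUBVC  r0←0x7d
7: ✓ SUBGE  r3←0x01
8: ✓ CMP  NZCV=1000
9: ✓ MOVCC  r0←0x81
10: · MOVPL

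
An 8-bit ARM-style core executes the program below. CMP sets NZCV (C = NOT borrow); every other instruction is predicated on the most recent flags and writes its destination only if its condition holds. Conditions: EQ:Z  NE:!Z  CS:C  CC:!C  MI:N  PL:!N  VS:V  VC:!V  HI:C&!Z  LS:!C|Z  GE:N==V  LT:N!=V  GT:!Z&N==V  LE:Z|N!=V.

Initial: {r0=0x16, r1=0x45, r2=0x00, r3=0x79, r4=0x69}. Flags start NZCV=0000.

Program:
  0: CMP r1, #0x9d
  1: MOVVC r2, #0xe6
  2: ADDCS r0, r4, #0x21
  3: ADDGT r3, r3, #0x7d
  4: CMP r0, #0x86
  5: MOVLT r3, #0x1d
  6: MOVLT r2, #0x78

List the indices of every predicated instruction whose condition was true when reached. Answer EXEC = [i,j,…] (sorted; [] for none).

EXEC = [3]

[0] flags=1001 → (cmp)
[1] flags=1001 VC?F → skip
[2] flags=1001 CS?F → skip
[3] flags=1001 GT?T → r3=0xf6
[4] flags=1001 → (cmp)
[5] flags=1001 LT?F → skip
[6] flags=1001 LT?F → skip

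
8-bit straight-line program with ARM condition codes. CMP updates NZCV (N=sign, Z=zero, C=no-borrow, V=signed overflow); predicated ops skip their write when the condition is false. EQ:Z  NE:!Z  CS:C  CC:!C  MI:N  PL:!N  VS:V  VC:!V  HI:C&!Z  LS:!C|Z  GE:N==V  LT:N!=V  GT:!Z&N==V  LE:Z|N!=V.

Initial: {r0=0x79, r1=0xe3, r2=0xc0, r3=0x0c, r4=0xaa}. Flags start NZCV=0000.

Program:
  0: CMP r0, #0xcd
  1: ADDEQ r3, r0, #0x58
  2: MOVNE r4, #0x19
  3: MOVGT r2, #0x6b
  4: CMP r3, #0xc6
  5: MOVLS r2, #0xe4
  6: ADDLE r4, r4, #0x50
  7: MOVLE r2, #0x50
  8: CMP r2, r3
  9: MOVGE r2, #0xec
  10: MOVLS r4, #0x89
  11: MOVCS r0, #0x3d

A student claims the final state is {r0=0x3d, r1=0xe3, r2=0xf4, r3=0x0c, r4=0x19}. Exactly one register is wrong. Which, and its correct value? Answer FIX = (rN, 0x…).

[0] flags=1001 → (cmp)
[1] flags=1001 EQ?F → skip
[2] flags=1001 NE?T → r4=0x19
[3] flags=1001 GT?T → r2=0x6b
[4] flags=0000 → (cmp)
[5] flags=0000 LS?T → r2=0xe4
[6] flags=0000 LE?F → skip
[7] flags=0000 LE?F → skip
[8] flags=1010 → (cmp)
[9] flags=1010 GE?F → skip
[10] flags=1010 LS?F → skip
[11] flags=1010 CS?T → r0=0x3d

FIX = (r2, 0xe4)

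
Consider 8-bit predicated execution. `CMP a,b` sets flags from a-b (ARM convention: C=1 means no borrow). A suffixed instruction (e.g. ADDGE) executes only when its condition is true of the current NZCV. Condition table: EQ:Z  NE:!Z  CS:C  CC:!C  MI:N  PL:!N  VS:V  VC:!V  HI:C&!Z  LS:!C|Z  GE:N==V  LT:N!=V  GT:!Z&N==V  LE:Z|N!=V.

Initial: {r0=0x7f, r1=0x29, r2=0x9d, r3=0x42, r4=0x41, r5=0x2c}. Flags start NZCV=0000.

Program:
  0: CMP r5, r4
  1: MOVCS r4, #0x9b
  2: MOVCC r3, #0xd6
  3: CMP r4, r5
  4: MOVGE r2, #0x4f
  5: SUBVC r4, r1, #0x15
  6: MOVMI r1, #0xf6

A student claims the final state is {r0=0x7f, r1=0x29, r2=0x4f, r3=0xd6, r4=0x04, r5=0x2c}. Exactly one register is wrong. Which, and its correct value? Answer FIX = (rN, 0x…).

FIX = (r4, 0x14)

[0] flags=1000 → (cmp)
[1] flags=1000 CS?F → skip
[2] flags=1000 CC?T → r3=0xd6
[3] flags=0010 → (cmp)
[4] flags=0010 GE?T → r2=0x4f
[5] flags=0010 VC?T → r4=0x14
[6] flags=0010 MI?F → skip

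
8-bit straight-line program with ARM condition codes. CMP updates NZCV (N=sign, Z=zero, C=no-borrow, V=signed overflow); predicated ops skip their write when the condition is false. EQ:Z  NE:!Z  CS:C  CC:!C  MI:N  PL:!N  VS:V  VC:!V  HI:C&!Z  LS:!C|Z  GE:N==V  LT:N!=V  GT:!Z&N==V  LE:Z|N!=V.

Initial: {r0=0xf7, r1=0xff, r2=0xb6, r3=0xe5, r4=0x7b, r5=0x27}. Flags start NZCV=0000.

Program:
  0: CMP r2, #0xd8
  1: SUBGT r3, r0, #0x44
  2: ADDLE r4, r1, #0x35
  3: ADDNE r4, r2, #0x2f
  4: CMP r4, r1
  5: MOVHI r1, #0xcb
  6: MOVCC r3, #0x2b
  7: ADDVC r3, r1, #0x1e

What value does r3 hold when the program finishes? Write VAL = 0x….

0: ✓ CMP  NZCV=1000
1: · SUBGT
2: ✓ ADDLE  r4←0x34
3: ✓ ADDNE  r4←0xe5
4: ✓ CMP  NZCV=1000
5: · MOVHI
6: ✓ MOVCC  r3←0x2b
7: ✓ ADDVC  r3←0x1d

VAL = 0x1d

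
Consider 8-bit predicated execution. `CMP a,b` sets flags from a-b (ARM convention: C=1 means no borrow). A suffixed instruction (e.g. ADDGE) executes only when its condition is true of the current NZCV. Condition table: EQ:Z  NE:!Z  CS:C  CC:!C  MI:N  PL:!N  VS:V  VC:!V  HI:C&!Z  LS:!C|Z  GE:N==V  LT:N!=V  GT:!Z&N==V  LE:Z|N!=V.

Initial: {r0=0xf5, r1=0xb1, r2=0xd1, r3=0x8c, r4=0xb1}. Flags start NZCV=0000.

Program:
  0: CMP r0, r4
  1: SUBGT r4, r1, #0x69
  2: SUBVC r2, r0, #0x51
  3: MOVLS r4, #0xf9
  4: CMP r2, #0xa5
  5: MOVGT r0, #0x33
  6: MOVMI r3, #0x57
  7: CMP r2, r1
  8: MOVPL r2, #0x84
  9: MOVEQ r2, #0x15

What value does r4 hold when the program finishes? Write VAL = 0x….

[0] flags=0010 → (cmp)
[1] flags=0010 GT?T → r4=0x48
[2] flags=0010 VC?T → r2=0xa4
[3] flags=0010 LS?F → skip
[4] flags=1000 → (cmp)
[5] flags=1000 GT?F → skip
[6] flags=1000 MI?T → r3=0x57
[7] flags=1000 → (cmp)
[8] flags=1000 PL?F → skip
[9] flags=1000 EQ?F → skip

VAL = 0x48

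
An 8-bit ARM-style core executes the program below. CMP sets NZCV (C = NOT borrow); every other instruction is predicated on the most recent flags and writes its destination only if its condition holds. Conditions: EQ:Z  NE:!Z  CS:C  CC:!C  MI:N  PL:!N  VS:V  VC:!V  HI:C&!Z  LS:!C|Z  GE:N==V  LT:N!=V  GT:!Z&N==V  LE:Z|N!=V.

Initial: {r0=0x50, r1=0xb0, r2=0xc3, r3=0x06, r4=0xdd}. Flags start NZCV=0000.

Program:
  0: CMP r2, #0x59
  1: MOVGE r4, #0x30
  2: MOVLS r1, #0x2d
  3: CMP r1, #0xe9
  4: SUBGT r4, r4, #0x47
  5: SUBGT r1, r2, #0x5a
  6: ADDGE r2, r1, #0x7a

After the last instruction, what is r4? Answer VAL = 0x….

[0] flags=0011 → (cmp)
[1] flags=0011 GE?F → skip
[2] flags=0011 LS?F → skip
[3] flags=1000 → (cmp)
[4] flags=1000 GT?F → skip
[5] flags=1000 GT?F → skip
[6] flags=1000 GE?F → skip

VAL = 0xdd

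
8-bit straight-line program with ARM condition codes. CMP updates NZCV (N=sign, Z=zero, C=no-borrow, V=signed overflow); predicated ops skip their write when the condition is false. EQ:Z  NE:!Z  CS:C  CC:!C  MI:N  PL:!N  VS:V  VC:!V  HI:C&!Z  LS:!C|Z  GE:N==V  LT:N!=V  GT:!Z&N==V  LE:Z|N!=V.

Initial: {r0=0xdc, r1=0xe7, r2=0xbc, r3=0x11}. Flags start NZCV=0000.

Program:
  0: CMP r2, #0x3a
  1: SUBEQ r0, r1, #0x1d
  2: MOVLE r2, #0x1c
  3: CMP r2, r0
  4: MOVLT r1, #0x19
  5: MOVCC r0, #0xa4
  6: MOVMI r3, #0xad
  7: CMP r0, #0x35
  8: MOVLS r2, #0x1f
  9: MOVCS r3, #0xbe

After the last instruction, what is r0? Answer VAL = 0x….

VAL = 0xa4

0: ✓ CMP  NZCV=1010
1: · SUBEQ
2: ✓ MOVLE  r2←0x1c
3: ✓ CMP  NZCV=0000
4: · MOVLT
5: ✓ MOVCC  r0←0xa4
6: · MOVMI
7: ✓ CMP  NZCV=0011
8: · MOVLS
9: ✓ MOVCS  r3←0xbe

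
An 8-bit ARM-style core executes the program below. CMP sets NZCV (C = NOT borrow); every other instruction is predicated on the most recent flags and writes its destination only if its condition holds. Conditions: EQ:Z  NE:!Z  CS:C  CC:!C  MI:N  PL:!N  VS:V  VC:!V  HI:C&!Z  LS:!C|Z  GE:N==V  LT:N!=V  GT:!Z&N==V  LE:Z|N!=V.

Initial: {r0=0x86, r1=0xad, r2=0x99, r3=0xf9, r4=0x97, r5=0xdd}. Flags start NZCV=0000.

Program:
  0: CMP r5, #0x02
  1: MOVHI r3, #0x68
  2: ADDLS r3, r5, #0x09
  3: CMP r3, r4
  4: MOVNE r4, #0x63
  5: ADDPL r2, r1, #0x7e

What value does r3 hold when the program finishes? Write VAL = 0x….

VAL = 0x68

0: ✓ CMP  NZCV=1010
1: ✓ MOVHI  r3←0x68
2: · ADDLS
3: ✓ CMP  NZCV=1001
4: ✓ MOVNE  r4←0x63
5: · ADDPL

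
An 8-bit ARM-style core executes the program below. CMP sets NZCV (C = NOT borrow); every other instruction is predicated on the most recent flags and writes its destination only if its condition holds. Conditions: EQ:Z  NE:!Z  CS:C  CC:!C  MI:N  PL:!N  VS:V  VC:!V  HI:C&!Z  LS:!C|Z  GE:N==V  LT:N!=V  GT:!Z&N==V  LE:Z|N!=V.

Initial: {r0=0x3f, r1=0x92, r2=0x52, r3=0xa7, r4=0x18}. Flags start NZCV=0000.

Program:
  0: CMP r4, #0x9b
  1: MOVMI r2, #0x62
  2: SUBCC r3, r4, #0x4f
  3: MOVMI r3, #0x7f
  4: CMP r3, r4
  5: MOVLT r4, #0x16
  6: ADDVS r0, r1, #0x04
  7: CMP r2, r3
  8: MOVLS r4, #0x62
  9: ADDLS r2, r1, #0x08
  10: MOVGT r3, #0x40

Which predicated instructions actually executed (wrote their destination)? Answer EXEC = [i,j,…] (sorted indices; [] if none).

EXEC = [2,5,8,9,10]

0: ✓ CMP  NZCV=0000
1: · MOVMI
2: ✓ SUBCC  r3←0xc9
3: · MOVMI
4: ✓ CMP  NZCV=1010
5: ✓ MOVLT  r4←0x16
6: · ADDVS
7: ✓ CMP  NZCV=1001
8: ✓ MOVLS  r4←0x62
9: ✓ ADDLS  r2←0x9a
10: ✓ MOVGT  r3←0x40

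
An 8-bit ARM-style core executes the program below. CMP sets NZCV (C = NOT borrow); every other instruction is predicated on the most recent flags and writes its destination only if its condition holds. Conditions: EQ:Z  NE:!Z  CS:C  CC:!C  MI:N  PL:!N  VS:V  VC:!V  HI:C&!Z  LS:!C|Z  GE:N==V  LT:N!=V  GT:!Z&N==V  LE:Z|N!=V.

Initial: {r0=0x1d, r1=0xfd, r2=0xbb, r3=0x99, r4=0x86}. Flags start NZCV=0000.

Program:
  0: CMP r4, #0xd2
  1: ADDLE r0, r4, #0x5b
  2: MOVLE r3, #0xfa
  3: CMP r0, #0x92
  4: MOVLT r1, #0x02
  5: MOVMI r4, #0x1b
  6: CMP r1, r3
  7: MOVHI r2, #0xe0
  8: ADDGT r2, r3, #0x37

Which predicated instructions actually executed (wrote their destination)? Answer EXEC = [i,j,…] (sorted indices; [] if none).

EXEC = [1,2,7,8]

0: ✓ CMP  NZCV=1000
1: ✓ ADDLE  r0←0xe1
2: ✓ MOVLE  r3←0xfa
3: ✓ CMP  NZCV=0010
4: · MOVLT
5: · MOVMI
6: ✓ CMP  NZCV=0010
7: ✓ MOVHI  r2←0xe0
8: ✓ ADDGT  r2←0x31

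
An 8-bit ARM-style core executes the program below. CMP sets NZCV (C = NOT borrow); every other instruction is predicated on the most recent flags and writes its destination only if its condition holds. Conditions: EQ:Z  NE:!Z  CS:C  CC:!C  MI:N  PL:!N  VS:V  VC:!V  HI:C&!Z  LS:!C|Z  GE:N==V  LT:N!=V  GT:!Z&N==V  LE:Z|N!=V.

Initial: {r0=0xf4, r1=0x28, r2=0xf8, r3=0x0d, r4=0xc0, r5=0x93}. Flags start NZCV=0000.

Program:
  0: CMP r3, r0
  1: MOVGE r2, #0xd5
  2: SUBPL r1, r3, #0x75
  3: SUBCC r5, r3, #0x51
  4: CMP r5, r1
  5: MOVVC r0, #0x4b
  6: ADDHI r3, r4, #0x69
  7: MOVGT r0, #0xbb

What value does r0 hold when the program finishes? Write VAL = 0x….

[0] flags=0000 → (cmp)
[1] flags=0000 GE?T → r2=0xd5
[2] flags=0000 PL?T → r1=0x98
[3] flags=0000 CC?T → r5=0xbc
[4] flags=0010 → (cmp)
[5] flags=0010 VC?T → r0=0x4b
[6] flags=0010 HI?T → r3=0x29
[7] flags=0010 GT?T → r0=0xbb

VAL = 0xbb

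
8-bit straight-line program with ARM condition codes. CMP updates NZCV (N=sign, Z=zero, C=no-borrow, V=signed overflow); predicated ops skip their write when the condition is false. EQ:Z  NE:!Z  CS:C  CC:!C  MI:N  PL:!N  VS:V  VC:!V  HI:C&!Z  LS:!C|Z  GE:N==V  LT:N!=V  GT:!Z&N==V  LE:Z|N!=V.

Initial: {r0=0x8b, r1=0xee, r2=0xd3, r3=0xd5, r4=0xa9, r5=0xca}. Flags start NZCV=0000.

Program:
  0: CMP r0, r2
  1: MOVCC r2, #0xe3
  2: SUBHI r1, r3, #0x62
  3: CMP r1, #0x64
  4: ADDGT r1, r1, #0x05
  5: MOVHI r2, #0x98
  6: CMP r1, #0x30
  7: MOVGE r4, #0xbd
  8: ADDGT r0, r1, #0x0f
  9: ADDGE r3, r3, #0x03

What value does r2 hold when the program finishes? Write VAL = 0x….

VAL = 0x98

[0] flags=1000 → (cmp)
[1] flags=1000 CC?T → r2=0xe3
[2] flags=1000 HI?F → skip
[3] flags=1010 → (cmp)
[4] flags=1010 GT?F → skip
[5] flags=1010 HI?T → r2=0x98
[6] flags=1010 → (cmp)
[7] flags=1010 GE?F → skip
[8] flags=1010 GT?F → skip
[9] flags=1010 GE?F → skip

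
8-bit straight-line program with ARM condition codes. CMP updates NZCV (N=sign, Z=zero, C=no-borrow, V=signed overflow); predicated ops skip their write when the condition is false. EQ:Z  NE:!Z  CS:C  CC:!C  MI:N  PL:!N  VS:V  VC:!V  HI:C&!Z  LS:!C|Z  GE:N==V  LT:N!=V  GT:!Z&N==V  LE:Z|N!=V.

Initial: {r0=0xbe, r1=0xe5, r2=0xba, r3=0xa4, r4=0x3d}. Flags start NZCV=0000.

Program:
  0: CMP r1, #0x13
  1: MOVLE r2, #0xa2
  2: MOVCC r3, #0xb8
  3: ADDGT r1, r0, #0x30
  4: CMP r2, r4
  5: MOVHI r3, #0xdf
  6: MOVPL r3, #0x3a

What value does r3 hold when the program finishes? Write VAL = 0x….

[0] flags=1010 → (cmp)
[1] flags=1010 LE?T → r2=0xa2
[2] flags=1010 CC?F → skip
[3] flags=1010 GT?F → skip
[4] flags=0011 → (cmp)
[5] flags=0011 HI?T → r3=0xdf
[6] flags=0011 PL?T → r3=0x3a

VAL = 0x3a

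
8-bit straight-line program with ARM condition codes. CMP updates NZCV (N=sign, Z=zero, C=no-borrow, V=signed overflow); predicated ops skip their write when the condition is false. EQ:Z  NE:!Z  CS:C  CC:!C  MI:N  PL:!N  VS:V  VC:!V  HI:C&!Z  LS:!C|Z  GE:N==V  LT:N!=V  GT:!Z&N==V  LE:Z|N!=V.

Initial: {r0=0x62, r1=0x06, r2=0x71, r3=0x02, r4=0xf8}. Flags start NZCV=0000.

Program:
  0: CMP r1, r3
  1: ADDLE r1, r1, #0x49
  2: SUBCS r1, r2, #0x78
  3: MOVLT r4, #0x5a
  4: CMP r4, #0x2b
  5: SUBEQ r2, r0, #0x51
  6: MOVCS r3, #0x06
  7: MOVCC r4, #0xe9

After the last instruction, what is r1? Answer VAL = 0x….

VAL = 0xf9

[0] flags=0010 → (cmp)
[1] flags=0010 LE?F → skip
[2] flags=0010 CS?T → r1=0xf9
[3] flags=0010 LT?F → skip
[4] flags=1010 → (cmp)
[5] flags=1010 EQ?F → skip
[6] flags=1010 CS?T → r3=0x06
[7] flags=1010 CC?F → skip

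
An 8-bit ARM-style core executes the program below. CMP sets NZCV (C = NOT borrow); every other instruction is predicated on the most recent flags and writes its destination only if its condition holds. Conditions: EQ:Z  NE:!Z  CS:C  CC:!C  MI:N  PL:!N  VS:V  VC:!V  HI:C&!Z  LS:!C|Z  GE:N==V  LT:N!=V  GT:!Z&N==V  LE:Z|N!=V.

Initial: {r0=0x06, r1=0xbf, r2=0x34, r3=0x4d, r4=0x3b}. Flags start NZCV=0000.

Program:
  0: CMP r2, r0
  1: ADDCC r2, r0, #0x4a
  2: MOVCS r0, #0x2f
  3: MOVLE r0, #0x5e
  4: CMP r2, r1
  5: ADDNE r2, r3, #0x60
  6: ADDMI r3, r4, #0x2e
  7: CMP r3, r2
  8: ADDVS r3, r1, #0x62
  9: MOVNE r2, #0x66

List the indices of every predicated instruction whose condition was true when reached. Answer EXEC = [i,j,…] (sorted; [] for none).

EXEC = [2,5,8,9]

0: ✓ CMP  NZCV=0010
1: · ADDCC
2: ✓ MOVCS  r0←0x2f
3: · MOVLE
4: ✓ CMP  NZCV=0000
5: ✓ ADDNE  r2←0xad
6: · ADDMI
7: ✓ CMP  NZCV=1001
8: ✓ ADDVS  r3←0x21
9: ✓ MOVNE  r2←0x66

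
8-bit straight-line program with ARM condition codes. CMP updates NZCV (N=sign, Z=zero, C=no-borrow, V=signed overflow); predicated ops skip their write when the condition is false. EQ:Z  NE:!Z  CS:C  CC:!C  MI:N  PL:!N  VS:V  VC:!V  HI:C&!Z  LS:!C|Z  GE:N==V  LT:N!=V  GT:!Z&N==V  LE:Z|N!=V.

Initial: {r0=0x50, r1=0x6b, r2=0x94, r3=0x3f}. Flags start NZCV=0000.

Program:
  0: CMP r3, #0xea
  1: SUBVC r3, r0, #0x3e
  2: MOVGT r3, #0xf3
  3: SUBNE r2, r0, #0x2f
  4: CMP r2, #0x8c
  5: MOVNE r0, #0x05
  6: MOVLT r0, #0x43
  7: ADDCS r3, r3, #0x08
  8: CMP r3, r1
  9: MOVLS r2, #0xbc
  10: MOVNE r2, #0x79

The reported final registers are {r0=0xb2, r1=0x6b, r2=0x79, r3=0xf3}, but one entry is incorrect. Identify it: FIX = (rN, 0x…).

FIX = (r0, 0x05)

0: ✓ CMP  NZCV=0000
1: ✓ SUBVC  r3←0x12
2: ✓ MOVGT  r3←0xf3
3: ✓ SUBNE  r2←0x21
4: ✓ CMP  NZCV=1001
5: ✓ MOVNE  r0←0x05
6: · MOVLT
7: · ADDCS
8: ✓ CMP  NZCV=1010
9: · MOVLS
10: ✓ MOVNE  r2←0x79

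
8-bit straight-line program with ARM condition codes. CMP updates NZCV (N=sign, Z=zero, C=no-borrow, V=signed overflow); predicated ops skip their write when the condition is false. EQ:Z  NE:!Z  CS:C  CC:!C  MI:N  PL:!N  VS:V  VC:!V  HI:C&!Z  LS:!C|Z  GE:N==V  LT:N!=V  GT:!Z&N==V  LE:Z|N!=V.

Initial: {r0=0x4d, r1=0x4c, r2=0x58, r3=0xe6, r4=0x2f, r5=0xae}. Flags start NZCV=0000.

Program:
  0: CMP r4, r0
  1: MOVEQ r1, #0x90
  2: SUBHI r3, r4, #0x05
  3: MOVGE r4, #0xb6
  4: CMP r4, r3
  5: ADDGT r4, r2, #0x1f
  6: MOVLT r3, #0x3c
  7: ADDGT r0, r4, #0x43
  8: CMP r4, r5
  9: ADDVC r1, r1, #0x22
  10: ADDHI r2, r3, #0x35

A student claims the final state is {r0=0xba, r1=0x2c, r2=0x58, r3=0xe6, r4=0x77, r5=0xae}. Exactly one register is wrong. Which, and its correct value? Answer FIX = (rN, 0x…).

FIX = (r1, 0x4c)

[0] flags=1000 → (cmp)
[1] flags=1000 EQ?F → skip
[2] flags=1000 HI?F → skip
[3] flags=1000 GE?F → skip
[4] flags=0000 → (cmp)
[5] flags=0000 GT?T → r4=0x77
[6] flags=0000 LT?F → skip
[7] flags=0000 GT?T → r0=0xba
[8] flags=1001 → (cmp)
[9] flags=1001 VC?F → skip
[10] flags=1001 HI?F → skip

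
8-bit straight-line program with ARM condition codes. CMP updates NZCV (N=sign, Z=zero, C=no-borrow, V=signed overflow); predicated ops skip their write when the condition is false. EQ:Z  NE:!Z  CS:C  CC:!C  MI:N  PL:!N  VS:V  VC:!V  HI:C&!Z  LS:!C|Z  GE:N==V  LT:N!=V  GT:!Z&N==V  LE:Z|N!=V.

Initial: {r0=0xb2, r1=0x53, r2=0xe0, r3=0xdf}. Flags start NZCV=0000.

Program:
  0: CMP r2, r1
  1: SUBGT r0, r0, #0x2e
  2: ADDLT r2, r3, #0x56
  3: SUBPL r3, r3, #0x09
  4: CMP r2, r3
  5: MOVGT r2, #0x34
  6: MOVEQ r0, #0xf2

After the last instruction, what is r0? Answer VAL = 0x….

0: ✓ CMP  NZCV=1010
1: · SUBGT
2: ✓ ADDLT  r2←0x35
3: · SUBPL
4: ✓ CMP  NZCV=0000
5: ✓ MOVGT  r2←0x34
6: · MOVEQ

VAL = 0xb2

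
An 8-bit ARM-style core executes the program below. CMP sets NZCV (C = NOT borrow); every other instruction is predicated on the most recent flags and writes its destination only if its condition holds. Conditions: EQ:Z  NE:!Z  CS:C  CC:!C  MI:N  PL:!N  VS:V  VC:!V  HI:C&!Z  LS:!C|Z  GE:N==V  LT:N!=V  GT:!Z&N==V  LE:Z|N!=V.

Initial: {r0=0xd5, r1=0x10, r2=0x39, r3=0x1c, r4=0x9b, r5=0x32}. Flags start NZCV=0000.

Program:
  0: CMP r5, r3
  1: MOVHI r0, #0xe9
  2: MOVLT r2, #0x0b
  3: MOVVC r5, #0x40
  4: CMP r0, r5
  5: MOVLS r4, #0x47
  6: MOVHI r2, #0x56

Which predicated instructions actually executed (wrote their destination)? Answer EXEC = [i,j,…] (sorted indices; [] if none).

EXEC = [1,3,6]

[0] flags=0010 → (cmp)
[1] flags=0010 HI?T → r0=0xe9
[2] flags=0010 LT?F → skip
[3] flags=0010 VC?T → r5=0x40
[4] flags=1010 → (cmp)
[5] flags=1010 LS?F → skip
[6] flags=1010 HI?T → r2=0x56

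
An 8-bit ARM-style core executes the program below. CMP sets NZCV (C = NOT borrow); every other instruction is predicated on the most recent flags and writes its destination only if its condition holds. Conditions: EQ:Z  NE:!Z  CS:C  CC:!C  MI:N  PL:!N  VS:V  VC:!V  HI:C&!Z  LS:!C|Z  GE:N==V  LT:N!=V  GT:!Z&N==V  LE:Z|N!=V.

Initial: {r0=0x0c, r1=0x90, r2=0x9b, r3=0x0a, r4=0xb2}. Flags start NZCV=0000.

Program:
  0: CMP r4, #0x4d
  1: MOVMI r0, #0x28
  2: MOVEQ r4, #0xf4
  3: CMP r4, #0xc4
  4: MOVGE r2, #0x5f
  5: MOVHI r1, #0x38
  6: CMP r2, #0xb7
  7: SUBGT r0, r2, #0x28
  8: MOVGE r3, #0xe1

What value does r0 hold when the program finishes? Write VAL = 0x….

VAL = 0x0c

0: ✓ CMP  NZCV=0011
1: · MOVMI
2: · MOVEQ
3: ✓ CMP  NZCV=1000
4: · MOVGE
5: · MOVHI
6: ✓ CMP  NZCV=1000
7: · SUBGT
8: · MOVGE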